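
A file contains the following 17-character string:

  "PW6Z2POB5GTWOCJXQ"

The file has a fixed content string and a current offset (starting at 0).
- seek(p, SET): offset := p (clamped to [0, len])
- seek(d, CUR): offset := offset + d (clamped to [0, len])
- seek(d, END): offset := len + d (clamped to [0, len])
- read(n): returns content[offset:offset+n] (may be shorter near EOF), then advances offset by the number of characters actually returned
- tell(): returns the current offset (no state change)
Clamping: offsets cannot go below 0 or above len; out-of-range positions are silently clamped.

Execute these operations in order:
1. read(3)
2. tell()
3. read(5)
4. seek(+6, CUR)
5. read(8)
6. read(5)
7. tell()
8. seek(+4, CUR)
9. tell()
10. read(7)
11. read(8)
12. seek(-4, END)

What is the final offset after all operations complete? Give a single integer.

Answer: 13

Derivation:
After 1 (read(3)): returned 'PW6', offset=3
After 2 (tell()): offset=3
After 3 (read(5)): returned 'Z2POB', offset=8
After 4 (seek(+6, CUR)): offset=14
After 5 (read(8)): returned 'JXQ', offset=17
After 6 (read(5)): returned '', offset=17
After 7 (tell()): offset=17
After 8 (seek(+4, CUR)): offset=17
After 9 (tell()): offset=17
After 10 (read(7)): returned '', offset=17
After 11 (read(8)): returned '', offset=17
After 12 (seek(-4, END)): offset=13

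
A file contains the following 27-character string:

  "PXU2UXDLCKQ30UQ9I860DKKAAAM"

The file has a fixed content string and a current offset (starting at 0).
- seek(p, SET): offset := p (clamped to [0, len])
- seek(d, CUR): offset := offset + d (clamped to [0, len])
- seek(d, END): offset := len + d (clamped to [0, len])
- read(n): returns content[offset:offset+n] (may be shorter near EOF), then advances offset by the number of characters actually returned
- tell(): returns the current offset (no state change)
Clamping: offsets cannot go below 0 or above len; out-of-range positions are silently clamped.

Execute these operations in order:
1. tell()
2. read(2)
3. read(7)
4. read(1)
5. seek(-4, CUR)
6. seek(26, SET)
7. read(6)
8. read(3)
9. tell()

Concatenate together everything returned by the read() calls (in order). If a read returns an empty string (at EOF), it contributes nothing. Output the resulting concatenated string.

Answer: PXU2UXDLCKM

Derivation:
After 1 (tell()): offset=0
After 2 (read(2)): returned 'PX', offset=2
After 3 (read(7)): returned 'U2UXDLC', offset=9
After 4 (read(1)): returned 'K', offset=10
After 5 (seek(-4, CUR)): offset=6
After 6 (seek(26, SET)): offset=26
After 7 (read(6)): returned 'M', offset=27
After 8 (read(3)): returned '', offset=27
After 9 (tell()): offset=27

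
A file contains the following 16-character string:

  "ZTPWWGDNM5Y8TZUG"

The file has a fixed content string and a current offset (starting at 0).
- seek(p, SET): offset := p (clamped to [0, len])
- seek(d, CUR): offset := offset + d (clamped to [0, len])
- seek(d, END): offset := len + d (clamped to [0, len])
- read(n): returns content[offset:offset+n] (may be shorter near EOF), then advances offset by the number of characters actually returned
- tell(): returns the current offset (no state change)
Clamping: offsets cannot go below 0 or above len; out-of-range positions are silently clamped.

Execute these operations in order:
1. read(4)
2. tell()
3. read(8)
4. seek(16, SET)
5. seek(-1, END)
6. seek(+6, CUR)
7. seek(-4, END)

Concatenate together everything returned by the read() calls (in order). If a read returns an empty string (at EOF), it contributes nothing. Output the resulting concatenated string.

After 1 (read(4)): returned 'ZTPW', offset=4
After 2 (tell()): offset=4
After 3 (read(8)): returned 'WGDNM5Y8', offset=12
After 4 (seek(16, SET)): offset=16
After 5 (seek(-1, END)): offset=15
After 6 (seek(+6, CUR)): offset=16
After 7 (seek(-4, END)): offset=12

Answer: ZTPWWGDNM5Y8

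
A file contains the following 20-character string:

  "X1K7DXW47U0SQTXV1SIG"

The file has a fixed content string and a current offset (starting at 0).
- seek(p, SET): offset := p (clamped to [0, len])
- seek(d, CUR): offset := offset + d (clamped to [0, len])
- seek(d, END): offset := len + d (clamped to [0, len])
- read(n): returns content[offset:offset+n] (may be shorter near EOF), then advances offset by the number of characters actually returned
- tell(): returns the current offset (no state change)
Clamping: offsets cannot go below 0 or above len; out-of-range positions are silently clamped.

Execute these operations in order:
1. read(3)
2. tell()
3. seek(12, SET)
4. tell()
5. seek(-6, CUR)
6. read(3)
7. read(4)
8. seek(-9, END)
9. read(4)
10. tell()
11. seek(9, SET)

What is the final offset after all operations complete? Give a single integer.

Answer: 9

Derivation:
After 1 (read(3)): returned 'X1K', offset=3
After 2 (tell()): offset=3
After 3 (seek(12, SET)): offset=12
After 4 (tell()): offset=12
After 5 (seek(-6, CUR)): offset=6
After 6 (read(3)): returned 'W47', offset=9
After 7 (read(4)): returned 'U0SQ', offset=13
After 8 (seek(-9, END)): offset=11
After 9 (read(4)): returned 'SQTX', offset=15
After 10 (tell()): offset=15
After 11 (seek(9, SET)): offset=9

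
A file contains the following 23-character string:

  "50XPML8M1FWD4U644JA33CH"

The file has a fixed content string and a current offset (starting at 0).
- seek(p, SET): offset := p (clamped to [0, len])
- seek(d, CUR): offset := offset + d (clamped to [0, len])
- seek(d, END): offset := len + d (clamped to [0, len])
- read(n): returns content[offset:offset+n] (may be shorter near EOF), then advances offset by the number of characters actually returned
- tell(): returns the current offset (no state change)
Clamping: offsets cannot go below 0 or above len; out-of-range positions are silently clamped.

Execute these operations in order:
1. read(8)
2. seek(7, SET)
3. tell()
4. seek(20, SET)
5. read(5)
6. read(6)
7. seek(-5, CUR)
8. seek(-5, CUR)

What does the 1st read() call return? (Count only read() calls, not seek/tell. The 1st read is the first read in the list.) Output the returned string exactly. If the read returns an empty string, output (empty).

Answer: 50XPML8M

Derivation:
After 1 (read(8)): returned '50XPML8M', offset=8
After 2 (seek(7, SET)): offset=7
After 3 (tell()): offset=7
After 4 (seek(20, SET)): offset=20
After 5 (read(5)): returned '3CH', offset=23
After 6 (read(6)): returned '', offset=23
After 7 (seek(-5, CUR)): offset=18
After 8 (seek(-5, CUR)): offset=13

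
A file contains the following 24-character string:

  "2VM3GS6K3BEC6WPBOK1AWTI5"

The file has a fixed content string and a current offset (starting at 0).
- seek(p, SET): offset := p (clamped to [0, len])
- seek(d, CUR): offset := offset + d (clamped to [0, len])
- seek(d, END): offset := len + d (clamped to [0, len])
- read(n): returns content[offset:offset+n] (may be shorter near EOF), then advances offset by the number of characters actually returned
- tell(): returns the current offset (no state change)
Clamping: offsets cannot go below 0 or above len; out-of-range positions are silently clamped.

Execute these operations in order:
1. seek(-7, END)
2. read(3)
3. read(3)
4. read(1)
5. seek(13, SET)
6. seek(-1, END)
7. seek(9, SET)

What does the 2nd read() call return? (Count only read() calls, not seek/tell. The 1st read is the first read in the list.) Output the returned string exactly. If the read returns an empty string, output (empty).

Answer: WTI

Derivation:
After 1 (seek(-7, END)): offset=17
After 2 (read(3)): returned 'K1A', offset=20
After 3 (read(3)): returned 'WTI', offset=23
After 4 (read(1)): returned '5', offset=24
After 5 (seek(13, SET)): offset=13
After 6 (seek(-1, END)): offset=23
After 7 (seek(9, SET)): offset=9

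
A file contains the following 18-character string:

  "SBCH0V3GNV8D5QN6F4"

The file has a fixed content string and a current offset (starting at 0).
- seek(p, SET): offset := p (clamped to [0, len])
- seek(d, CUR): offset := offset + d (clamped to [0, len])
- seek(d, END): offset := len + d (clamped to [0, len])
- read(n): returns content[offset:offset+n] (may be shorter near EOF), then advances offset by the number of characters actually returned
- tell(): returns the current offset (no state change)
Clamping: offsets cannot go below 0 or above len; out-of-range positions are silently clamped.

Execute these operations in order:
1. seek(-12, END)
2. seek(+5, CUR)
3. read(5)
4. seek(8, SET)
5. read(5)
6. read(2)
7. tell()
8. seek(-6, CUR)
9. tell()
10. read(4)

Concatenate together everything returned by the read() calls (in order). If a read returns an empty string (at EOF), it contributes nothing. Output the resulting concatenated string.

Answer: D5QN6NV8D5QNV8D5

Derivation:
After 1 (seek(-12, END)): offset=6
After 2 (seek(+5, CUR)): offset=11
After 3 (read(5)): returned 'D5QN6', offset=16
After 4 (seek(8, SET)): offset=8
After 5 (read(5)): returned 'NV8D5', offset=13
After 6 (read(2)): returned 'QN', offset=15
After 7 (tell()): offset=15
After 8 (seek(-6, CUR)): offset=9
After 9 (tell()): offset=9
After 10 (read(4)): returned 'V8D5', offset=13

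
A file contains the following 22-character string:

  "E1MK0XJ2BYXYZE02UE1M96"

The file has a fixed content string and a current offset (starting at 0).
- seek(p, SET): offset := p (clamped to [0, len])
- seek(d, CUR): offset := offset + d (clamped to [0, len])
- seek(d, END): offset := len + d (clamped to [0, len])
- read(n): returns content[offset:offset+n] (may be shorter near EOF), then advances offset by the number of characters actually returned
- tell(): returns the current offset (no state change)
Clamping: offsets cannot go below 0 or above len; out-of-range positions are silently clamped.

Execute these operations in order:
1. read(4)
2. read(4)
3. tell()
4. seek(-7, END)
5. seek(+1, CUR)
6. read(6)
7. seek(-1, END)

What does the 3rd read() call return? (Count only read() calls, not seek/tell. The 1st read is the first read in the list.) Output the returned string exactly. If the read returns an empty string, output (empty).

After 1 (read(4)): returned 'E1MK', offset=4
After 2 (read(4)): returned '0XJ2', offset=8
After 3 (tell()): offset=8
After 4 (seek(-7, END)): offset=15
After 5 (seek(+1, CUR)): offset=16
After 6 (read(6)): returned 'UE1M96', offset=22
After 7 (seek(-1, END)): offset=21

Answer: UE1M96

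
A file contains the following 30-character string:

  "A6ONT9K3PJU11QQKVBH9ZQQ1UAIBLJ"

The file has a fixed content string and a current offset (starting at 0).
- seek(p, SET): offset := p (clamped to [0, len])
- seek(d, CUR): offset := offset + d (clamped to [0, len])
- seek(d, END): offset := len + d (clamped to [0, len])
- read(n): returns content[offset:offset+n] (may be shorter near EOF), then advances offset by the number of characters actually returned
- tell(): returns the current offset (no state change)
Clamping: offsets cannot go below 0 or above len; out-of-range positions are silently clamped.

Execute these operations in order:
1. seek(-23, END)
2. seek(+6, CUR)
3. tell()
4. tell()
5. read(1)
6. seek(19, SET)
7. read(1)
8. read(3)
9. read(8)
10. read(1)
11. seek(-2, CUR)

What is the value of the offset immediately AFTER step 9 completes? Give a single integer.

Answer: 30

Derivation:
After 1 (seek(-23, END)): offset=7
After 2 (seek(+6, CUR)): offset=13
After 3 (tell()): offset=13
After 4 (tell()): offset=13
After 5 (read(1)): returned 'Q', offset=14
After 6 (seek(19, SET)): offset=19
After 7 (read(1)): returned '9', offset=20
After 8 (read(3)): returned 'ZQQ', offset=23
After 9 (read(8)): returned '1UAIBLJ', offset=30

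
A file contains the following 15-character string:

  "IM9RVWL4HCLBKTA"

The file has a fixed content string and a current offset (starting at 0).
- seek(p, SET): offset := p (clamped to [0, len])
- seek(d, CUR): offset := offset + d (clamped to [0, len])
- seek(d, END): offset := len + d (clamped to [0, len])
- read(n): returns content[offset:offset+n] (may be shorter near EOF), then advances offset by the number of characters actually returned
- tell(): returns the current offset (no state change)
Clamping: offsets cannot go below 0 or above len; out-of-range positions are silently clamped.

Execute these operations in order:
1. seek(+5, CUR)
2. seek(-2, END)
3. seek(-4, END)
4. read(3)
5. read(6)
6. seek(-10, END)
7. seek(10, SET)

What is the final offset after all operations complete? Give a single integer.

Answer: 10

Derivation:
After 1 (seek(+5, CUR)): offset=5
After 2 (seek(-2, END)): offset=13
After 3 (seek(-4, END)): offset=11
After 4 (read(3)): returned 'BKT', offset=14
After 5 (read(6)): returned 'A', offset=15
After 6 (seek(-10, END)): offset=5
After 7 (seek(10, SET)): offset=10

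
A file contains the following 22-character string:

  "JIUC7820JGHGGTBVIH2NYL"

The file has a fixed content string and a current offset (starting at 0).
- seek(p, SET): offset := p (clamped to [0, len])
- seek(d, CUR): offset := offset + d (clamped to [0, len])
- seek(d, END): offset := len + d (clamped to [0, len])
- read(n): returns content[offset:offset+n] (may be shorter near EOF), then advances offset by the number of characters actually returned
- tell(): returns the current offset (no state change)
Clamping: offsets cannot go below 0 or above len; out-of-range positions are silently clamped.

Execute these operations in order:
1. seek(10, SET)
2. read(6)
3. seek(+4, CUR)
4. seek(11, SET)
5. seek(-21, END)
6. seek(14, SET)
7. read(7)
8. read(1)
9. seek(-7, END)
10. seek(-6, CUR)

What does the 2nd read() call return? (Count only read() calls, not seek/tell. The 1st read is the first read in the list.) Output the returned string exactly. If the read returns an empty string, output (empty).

Answer: BVIH2NY

Derivation:
After 1 (seek(10, SET)): offset=10
After 2 (read(6)): returned 'HGGTBV', offset=16
After 3 (seek(+4, CUR)): offset=20
After 4 (seek(11, SET)): offset=11
After 5 (seek(-21, END)): offset=1
After 6 (seek(14, SET)): offset=14
After 7 (read(7)): returned 'BVIH2NY', offset=21
After 8 (read(1)): returned 'L', offset=22
After 9 (seek(-7, END)): offset=15
After 10 (seek(-6, CUR)): offset=9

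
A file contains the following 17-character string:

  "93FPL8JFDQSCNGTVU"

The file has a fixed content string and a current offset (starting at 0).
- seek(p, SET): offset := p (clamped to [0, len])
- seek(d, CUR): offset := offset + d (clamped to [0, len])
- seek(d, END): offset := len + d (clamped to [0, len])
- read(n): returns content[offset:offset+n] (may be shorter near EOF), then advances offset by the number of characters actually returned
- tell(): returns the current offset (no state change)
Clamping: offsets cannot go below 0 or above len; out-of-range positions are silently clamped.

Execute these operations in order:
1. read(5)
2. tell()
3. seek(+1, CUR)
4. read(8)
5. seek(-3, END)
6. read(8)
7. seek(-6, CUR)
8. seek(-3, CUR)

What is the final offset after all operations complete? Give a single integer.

Answer: 8

Derivation:
After 1 (read(5)): returned '93FPL', offset=5
After 2 (tell()): offset=5
After 3 (seek(+1, CUR)): offset=6
After 4 (read(8)): returned 'JFDQSCNG', offset=14
After 5 (seek(-3, END)): offset=14
After 6 (read(8)): returned 'TVU', offset=17
After 7 (seek(-6, CUR)): offset=11
After 8 (seek(-3, CUR)): offset=8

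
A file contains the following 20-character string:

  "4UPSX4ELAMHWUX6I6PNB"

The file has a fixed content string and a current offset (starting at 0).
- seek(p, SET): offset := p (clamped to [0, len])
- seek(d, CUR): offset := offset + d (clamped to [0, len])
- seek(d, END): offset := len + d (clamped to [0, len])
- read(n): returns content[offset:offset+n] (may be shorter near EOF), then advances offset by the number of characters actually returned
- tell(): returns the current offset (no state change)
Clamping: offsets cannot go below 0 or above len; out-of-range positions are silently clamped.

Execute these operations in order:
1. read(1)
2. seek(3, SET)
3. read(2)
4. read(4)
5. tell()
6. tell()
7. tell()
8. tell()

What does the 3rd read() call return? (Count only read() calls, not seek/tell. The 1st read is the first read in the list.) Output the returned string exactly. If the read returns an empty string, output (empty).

After 1 (read(1)): returned '4', offset=1
After 2 (seek(3, SET)): offset=3
After 3 (read(2)): returned 'SX', offset=5
After 4 (read(4)): returned '4ELA', offset=9
After 5 (tell()): offset=9
After 6 (tell()): offset=9
After 7 (tell()): offset=9
After 8 (tell()): offset=9

Answer: 4ELA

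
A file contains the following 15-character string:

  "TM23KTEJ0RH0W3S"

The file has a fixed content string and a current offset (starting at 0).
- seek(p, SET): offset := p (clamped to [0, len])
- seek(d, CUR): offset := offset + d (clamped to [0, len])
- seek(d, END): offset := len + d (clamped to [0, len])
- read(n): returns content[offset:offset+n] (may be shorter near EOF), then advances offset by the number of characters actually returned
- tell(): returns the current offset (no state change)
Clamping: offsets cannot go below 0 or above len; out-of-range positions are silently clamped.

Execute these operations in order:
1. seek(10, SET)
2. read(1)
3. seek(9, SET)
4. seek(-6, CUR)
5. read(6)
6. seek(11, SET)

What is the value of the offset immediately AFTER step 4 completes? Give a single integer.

Answer: 3

Derivation:
After 1 (seek(10, SET)): offset=10
After 2 (read(1)): returned 'H', offset=11
After 3 (seek(9, SET)): offset=9
After 4 (seek(-6, CUR)): offset=3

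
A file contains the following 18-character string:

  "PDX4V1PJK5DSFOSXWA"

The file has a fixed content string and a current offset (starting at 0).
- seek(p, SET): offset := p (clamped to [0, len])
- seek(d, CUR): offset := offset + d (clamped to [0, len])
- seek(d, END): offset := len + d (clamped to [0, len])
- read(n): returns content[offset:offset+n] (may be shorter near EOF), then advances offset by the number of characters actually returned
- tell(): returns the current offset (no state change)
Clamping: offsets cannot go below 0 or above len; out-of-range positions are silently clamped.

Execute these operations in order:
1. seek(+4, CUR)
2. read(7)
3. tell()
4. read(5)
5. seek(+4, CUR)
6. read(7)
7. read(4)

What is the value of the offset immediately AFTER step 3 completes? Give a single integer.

After 1 (seek(+4, CUR)): offset=4
After 2 (read(7)): returned 'V1PJK5D', offset=11
After 3 (tell()): offset=11

Answer: 11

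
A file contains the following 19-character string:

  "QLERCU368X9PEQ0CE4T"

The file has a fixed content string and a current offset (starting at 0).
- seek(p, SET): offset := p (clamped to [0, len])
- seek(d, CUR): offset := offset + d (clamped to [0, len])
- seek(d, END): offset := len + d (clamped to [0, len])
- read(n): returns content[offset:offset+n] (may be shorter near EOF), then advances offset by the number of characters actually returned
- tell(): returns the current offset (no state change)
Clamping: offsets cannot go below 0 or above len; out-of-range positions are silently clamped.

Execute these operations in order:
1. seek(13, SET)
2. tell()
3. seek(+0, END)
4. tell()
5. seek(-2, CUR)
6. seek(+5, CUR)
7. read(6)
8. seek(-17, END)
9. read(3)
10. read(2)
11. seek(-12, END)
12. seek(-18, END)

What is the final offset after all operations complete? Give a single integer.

After 1 (seek(13, SET)): offset=13
After 2 (tell()): offset=13
After 3 (seek(+0, END)): offset=19
After 4 (tell()): offset=19
After 5 (seek(-2, CUR)): offset=17
After 6 (seek(+5, CUR)): offset=19
After 7 (read(6)): returned '', offset=19
After 8 (seek(-17, END)): offset=2
After 9 (read(3)): returned 'ERC', offset=5
After 10 (read(2)): returned 'U3', offset=7
After 11 (seek(-12, END)): offset=7
After 12 (seek(-18, END)): offset=1

Answer: 1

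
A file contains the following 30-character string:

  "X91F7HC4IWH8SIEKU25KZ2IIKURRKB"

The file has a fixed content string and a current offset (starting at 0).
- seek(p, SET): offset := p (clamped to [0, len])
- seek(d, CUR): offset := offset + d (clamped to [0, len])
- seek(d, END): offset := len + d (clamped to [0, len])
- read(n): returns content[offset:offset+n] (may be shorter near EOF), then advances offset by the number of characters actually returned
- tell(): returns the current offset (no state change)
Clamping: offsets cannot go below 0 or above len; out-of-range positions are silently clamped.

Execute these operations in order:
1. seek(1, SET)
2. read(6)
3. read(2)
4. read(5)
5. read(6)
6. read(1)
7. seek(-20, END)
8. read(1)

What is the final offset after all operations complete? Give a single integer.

Answer: 11

Derivation:
After 1 (seek(1, SET)): offset=1
After 2 (read(6)): returned '91F7HC', offset=7
After 3 (read(2)): returned '4I', offset=9
After 4 (read(5)): returned 'WH8SI', offset=14
After 5 (read(6)): returned 'EKU25K', offset=20
After 6 (read(1)): returned 'Z', offset=21
After 7 (seek(-20, END)): offset=10
After 8 (read(1)): returned 'H', offset=11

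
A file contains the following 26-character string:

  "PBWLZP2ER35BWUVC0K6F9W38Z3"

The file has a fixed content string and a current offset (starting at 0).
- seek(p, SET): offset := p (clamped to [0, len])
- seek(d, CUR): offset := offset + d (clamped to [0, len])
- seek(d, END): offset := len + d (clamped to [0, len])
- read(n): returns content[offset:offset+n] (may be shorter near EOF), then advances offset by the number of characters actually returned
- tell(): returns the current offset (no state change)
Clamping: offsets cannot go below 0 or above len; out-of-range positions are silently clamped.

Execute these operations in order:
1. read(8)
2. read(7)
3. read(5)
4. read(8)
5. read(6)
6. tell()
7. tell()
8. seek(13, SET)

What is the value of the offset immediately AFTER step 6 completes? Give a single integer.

After 1 (read(8)): returned 'PBWLZP2E', offset=8
After 2 (read(7)): returned 'R35BWUV', offset=15
After 3 (read(5)): returned 'C0K6F', offset=20
After 4 (read(8)): returned '9W38Z3', offset=26
After 5 (read(6)): returned '', offset=26
After 6 (tell()): offset=26

Answer: 26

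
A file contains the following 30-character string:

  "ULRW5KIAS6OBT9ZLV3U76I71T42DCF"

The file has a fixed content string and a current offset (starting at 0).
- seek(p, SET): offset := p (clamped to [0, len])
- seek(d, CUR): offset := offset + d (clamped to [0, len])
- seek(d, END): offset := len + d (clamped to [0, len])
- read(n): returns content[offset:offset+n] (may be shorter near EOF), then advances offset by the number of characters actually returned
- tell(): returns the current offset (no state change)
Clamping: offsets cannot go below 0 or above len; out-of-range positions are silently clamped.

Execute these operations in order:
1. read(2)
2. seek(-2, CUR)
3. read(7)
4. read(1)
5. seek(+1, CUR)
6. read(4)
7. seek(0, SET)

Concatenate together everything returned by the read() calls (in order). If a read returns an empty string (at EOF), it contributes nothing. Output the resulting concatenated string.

After 1 (read(2)): returned 'UL', offset=2
After 2 (seek(-2, CUR)): offset=0
After 3 (read(7)): returned 'ULRW5KI', offset=7
After 4 (read(1)): returned 'A', offset=8
After 5 (seek(+1, CUR)): offset=9
After 6 (read(4)): returned '6OBT', offset=13
After 7 (seek(0, SET)): offset=0

Answer: ULULRW5KIA6OBT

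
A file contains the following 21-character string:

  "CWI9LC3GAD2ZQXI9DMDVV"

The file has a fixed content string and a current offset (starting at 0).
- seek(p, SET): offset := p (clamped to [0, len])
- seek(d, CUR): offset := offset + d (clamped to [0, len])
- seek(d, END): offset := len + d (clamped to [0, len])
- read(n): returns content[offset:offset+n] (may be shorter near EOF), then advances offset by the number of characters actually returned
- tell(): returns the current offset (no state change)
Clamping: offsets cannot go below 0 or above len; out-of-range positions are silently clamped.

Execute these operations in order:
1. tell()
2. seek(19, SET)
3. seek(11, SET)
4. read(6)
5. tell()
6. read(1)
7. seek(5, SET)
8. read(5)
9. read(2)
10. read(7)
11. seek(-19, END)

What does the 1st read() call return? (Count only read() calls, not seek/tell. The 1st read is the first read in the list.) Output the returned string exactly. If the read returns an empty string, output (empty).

After 1 (tell()): offset=0
After 2 (seek(19, SET)): offset=19
After 3 (seek(11, SET)): offset=11
After 4 (read(6)): returned 'ZQXI9D', offset=17
After 5 (tell()): offset=17
After 6 (read(1)): returned 'M', offset=18
After 7 (seek(5, SET)): offset=5
After 8 (read(5)): returned 'C3GAD', offset=10
After 9 (read(2)): returned '2Z', offset=12
After 10 (read(7)): returned 'QXI9DMD', offset=19
After 11 (seek(-19, END)): offset=2

Answer: ZQXI9D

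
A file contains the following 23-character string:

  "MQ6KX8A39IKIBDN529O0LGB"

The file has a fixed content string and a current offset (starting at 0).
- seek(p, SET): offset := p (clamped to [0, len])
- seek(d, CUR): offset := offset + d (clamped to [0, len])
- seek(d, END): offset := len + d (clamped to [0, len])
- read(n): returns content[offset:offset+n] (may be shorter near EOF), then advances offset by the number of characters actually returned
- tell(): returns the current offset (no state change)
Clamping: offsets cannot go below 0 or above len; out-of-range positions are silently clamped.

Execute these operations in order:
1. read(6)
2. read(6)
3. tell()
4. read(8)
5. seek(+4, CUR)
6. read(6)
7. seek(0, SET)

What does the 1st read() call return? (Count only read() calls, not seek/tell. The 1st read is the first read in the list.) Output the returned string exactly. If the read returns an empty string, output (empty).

Answer: MQ6KX8

Derivation:
After 1 (read(6)): returned 'MQ6KX8', offset=6
After 2 (read(6)): returned 'A39IKI', offset=12
After 3 (tell()): offset=12
After 4 (read(8)): returned 'BDN529O0', offset=20
After 5 (seek(+4, CUR)): offset=23
After 6 (read(6)): returned '', offset=23
After 7 (seek(0, SET)): offset=0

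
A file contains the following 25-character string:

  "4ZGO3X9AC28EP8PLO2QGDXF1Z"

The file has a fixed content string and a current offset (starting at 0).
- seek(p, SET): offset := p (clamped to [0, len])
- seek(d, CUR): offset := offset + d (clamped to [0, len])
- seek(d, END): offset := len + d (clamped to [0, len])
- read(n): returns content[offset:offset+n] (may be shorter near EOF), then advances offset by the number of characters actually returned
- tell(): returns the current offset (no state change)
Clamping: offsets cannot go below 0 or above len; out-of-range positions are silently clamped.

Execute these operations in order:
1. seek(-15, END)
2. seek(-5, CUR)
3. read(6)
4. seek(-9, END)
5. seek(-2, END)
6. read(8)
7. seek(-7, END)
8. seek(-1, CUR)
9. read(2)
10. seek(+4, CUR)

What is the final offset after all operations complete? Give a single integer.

Answer: 23

Derivation:
After 1 (seek(-15, END)): offset=10
After 2 (seek(-5, CUR)): offset=5
After 3 (read(6)): returned 'X9AC28', offset=11
After 4 (seek(-9, END)): offset=16
After 5 (seek(-2, END)): offset=23
After 6 (read(8)): returned '1Z', offset=25
After 7 (seek(-7, END)): offset=18
After 8 (seek(-1, CUR)): offset=17
After 9 (read(2)): returned '2Q', offset=19
After 10 (seek(+4, CUR)): offset=23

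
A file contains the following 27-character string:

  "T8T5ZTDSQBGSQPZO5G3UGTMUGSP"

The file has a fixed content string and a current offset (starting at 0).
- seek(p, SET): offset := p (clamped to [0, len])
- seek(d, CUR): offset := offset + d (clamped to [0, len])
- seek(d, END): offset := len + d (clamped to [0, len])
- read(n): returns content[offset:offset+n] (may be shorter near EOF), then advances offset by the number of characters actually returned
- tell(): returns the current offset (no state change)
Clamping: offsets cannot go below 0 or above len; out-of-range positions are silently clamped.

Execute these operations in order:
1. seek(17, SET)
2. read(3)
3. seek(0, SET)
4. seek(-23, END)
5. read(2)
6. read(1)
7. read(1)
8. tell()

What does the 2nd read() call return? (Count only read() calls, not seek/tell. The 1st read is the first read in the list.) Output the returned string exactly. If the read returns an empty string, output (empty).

Answer: ZT

Derivation:
After 1 (seek(17, SET)): offset=17
After 2 (read(3)): returned 'G3U', offset=20
After 3 (seek(0, SET)): offset=0
After 4 (seek(-23, END)): offset=4
After 5 (read(2)): returned 'ZT', offset=6
After 6 (read(1)): returned 'D', offset=7
After 7 (read(1)): returned 'S', offset=8
After 8 (tell()): offset=8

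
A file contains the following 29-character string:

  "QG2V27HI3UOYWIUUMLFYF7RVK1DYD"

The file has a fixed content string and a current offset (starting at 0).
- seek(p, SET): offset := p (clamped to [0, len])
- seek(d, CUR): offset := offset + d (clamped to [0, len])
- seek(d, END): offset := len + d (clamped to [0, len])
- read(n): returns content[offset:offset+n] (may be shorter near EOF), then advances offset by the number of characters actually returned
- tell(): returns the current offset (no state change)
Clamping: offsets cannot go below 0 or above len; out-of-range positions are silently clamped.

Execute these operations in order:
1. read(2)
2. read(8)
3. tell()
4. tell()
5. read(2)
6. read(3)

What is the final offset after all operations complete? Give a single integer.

After 1 (read(2)): returned 'QG', offset=2
After 2 (read(8)): returned '2V27HI3U', offset=10
After 3 (tell()): offset=10
After 4 (tell()): offset=10
After 5 (read(2)): returned 'OY', offset=12
After 6 (read(3)): returned 'WIU', offset=15

Answer: 15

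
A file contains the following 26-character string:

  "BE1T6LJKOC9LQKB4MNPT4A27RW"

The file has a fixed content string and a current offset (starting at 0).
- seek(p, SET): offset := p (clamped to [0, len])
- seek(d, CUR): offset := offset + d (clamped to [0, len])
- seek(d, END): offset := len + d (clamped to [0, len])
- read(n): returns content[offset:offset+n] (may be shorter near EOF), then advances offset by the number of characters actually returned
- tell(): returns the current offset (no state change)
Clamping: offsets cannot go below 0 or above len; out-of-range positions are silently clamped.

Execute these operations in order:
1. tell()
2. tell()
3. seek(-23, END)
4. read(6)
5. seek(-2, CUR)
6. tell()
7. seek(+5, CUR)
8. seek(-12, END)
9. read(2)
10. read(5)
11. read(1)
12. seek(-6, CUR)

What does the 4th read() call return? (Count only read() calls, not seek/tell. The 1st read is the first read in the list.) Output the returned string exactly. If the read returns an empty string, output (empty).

After 1 (tell()): offset=0
After 2 (tell()): offset=0
After 3 (seek(-23, END)): offset=3
After 4 (read(6)): returned 'T6LJKO', offset=9
After 5 (seek(-2, CUR)): offset=7
After 6 (tell()): offset=7
After 7 (seek(+5, CUR)): offset=12
After 8 (seek(-12, END)): offset=14
After 9 (read(2)): returned 'B4', offset=16
After 10 (read(5)): returned 'MNPT4', offset=21
After 11 (read(1)): returned 'A', offset=22
After 12 (seek(-6, CUR)): offset=16

Answer: A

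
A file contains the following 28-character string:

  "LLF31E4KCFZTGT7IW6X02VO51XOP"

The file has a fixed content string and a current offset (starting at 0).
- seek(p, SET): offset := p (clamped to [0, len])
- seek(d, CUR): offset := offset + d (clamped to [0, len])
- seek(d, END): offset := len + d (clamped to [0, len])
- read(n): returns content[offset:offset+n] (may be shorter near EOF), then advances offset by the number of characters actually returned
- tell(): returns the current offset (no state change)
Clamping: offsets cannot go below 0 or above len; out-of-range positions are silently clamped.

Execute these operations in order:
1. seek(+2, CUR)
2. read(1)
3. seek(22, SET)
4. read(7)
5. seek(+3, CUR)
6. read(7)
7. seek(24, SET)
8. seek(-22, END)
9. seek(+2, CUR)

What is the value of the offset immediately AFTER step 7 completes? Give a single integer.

After 1 (seek(+2, CUR)): offset=2
After 2 (read(1)): returned 'F', offset=3
After 3 (seek(22, SET)): offset=22
After 4 (read(7)): returned 'O51XOP', offset=28
After 5 (seek(+3, CUR)): offset=28
After 6 (read(7)): returned '', offset=28
After 7 (seek(24, SET)): offset=24

Answer: 24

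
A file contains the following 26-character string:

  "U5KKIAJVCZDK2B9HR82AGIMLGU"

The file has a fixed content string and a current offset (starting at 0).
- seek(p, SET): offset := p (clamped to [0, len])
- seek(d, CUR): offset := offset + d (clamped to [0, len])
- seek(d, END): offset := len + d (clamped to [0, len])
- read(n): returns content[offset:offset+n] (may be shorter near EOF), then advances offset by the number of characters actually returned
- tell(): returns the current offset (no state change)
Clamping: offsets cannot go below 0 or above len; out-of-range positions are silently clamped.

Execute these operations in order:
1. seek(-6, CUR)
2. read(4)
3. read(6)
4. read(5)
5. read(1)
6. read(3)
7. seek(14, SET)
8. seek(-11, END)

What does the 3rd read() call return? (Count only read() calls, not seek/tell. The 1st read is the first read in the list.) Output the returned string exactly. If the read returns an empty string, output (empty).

After 1 (seek(-6, CUR)): offset=0
After 2 (read(4)): returned 'U5KK', offset=4
After 3 (read(6)): returned 'IAJVCZ', offset=10
After 4 (read(5)): returned 'DK2B9', offset=15
After 5 (read(1)): returned 'H', offset=16
After 6 (read(3)): returned 'R82', offset=19
After 7 (seek(14, SET)): offset=14
After 8 (seek(-11, END)): offset=15

Answer: DK2B9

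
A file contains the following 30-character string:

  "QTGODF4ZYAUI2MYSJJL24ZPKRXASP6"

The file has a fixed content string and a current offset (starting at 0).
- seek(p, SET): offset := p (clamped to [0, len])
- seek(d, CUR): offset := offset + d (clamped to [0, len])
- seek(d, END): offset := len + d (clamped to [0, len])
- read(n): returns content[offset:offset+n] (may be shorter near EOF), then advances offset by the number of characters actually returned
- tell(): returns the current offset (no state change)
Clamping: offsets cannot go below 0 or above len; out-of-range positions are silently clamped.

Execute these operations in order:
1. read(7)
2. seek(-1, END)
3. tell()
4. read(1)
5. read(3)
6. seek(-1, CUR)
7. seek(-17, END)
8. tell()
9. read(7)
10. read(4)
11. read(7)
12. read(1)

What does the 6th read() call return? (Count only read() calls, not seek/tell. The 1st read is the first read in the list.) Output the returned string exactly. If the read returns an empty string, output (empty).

Answer: RXASP6

Derivation:
After 1 (read(7)): returned 'QTGODF4', offset=7
After 2 (seek(-1, END)): offset=29
After 3 (tell()): offset=29
After 4 (read(1)): returned '6', offset=30
After 5 (read(3)): returned '', offset=30
After 6 (seek(-1, CUR)): offset=29
After 7 (seek(-17, END)): offset=13
After 8 (tell()): offset=13
After 9 (read(7)): returned 'MYSJJL2', offset=20
After 10 (read(4)): returned '4ZPK', offset=24
After 11 (read(7)): returned 'RXASP6', offset=30
After 12 (read(1)): returned '', offset=30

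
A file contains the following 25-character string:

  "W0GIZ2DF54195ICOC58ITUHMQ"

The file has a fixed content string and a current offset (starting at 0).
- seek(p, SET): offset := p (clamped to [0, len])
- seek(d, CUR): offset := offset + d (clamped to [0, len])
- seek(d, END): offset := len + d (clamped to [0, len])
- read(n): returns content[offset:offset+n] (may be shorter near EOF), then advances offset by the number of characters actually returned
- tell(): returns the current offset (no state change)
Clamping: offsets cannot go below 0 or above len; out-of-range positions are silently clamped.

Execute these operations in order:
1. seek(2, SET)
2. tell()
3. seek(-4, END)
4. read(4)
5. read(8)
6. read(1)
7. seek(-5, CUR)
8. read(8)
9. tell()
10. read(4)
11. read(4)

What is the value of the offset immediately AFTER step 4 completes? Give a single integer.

Answer: 25

Derivation:
After 1 (seek(2, SET)): offset=2
After 2 (tell()): offset=2
After 3 (seek(-4, END)): offset=21
After 4 (read(4)): returned 'UHMQ', offset=25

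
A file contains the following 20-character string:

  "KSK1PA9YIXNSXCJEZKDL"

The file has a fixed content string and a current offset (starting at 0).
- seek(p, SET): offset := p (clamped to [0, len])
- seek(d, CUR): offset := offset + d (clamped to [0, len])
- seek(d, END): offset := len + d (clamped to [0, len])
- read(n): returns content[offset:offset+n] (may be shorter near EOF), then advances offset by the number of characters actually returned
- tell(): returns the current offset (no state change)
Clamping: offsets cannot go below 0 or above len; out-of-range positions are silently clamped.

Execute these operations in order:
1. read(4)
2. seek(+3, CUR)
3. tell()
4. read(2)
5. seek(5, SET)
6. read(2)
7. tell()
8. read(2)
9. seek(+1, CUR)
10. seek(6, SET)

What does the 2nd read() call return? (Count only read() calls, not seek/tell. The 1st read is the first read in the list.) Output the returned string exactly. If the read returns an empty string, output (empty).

After 1 (read(4)): returned 'KSK1', offset=4
After 2 (seek(+3, CUR)): offset=7
After 3 (tell()): offset=7
After 4 (read(2)): returned 'YI', offset=9
After 5 (seek(5, SET)): offset=5
After 6 (read(2)): returned 'A9', offset=7
After 7 (tell()): offset=7
After 8 (read(2)): returned 'YI', offset=9
After 9 (seek(+1, CUR)): offset=10
After 10 (seek(6, SET)): offset=6

Answer: YI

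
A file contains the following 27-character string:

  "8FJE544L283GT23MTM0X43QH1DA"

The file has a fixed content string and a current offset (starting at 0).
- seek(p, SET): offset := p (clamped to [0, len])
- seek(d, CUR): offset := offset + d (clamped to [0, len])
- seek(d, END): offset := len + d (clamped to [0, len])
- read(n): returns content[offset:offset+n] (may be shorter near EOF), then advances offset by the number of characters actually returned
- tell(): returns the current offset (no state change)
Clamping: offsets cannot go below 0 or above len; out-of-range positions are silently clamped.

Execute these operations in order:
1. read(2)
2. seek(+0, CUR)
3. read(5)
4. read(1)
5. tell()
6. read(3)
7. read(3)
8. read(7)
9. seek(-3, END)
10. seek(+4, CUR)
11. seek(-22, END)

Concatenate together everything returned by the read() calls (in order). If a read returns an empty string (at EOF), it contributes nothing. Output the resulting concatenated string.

Answer: 8FJE544L283GT23MTM0X4

Derivation:
After 1 (read(2)): returned '8F', offset=2
After 2 (seek(+0, CUR)): offset=2
After 3 (read(5)): returned 'JE544', offset=7
After 4 (read(1)): returned 'L', offset=8
After 5 (tell()): offset=8
After 6 (read(3)): returned '283', offset=11
After 7 (read(3)): returned 'GT2', offset=14
After 8 (read(7)): returned '3MTM0X4', offset=21
After 9 (seek(-3, END)): offset=24
After 10 (seek(+4, CUR)): offset=27
After 11 (seek(-22, END)): offset=5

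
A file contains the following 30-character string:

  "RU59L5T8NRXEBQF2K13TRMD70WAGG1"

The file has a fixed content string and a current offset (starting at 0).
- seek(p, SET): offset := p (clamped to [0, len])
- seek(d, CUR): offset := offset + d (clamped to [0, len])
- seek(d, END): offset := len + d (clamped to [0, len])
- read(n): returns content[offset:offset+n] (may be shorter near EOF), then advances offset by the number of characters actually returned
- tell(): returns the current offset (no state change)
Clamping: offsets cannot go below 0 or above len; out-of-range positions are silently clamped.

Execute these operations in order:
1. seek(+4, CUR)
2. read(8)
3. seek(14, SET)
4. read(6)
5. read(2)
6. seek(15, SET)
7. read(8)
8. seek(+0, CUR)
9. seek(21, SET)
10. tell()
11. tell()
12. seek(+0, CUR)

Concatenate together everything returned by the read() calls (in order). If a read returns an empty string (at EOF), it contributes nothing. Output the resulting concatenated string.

After 1 (seek(+4, CUR)): offset=4
After 2 (read(8)): returned 'L5T8NRXE', offset=12
After 3 (seek(14, SET)): offset=14
After 4 (read(6)): returned 'F2K13T', offset=20
After 5 (read(2)): returned 'RM', offset=22
After 6 (seek(15, SET)): offset=15
After 7 (read(8)): returned '2K13TRMD', offset=23
After 8 (seek(+0, CUR)): offset=23
After 9 (seek(21, SET)): offset=21
After 10 (tell()): offset=21
After 11 (tell()): offset=21
After 12 (seek(+0, CUR)): offset=21

Answer: L5T8NRXEF2K13TRM2K13TRMD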